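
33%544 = 33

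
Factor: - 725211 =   -  3^2*19^1*4241^1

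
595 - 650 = -55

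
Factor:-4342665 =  - 3^1*5^1* 289511^1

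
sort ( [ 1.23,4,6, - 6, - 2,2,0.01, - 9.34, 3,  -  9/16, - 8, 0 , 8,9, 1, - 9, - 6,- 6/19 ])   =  [ - 9.34, - 9, - 8, - 6,- 6, - 2, - 9/16, - 6/19,0,0.01,1,1.23,2, 3, 4,6,8,9]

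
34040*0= 0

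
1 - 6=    - 5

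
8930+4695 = 13625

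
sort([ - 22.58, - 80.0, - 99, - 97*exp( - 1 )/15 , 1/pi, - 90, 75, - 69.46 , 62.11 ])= [ - 99, - 90,-80.0 ,  -  69.46,- 22.58, - 97*exp (  -  1 )/15, 1/pi,62.11,75] 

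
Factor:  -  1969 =  -  11^1 * 179^1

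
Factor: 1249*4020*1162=2^3 * 3^1*5^1 * 7^1 * 67^1*83^1*1249^1=5834378760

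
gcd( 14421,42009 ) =627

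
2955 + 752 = 3707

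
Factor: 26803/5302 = 2^( - 1 )*7^2  *  11^(-1)*241^( - 1)*547^1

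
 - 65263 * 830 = -54168290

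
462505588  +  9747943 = 472253531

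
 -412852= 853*(  -  484) 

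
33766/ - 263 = -33766/263 = - 128.39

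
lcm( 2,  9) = 18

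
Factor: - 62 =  - 2^1 * 31^1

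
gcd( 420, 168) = 84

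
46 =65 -19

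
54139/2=54139/2 = 27069.50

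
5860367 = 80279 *73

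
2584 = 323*8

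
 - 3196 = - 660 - 2536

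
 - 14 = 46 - 60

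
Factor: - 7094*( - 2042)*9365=2^2*5^1*1021^1*1873^1*3547^1 = 135660903020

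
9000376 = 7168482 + 1831894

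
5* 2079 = 10395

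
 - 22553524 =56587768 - 79141292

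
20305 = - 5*( -4061 ) 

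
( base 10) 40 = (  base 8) 50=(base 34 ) 16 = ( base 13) 31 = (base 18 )24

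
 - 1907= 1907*( - 1)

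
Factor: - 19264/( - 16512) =7/6 = 2^(-1)*3^( - 1 )*7^1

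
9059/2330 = 3+2069/2330 = 3.89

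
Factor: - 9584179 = -11^1  *  871289^1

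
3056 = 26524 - 23468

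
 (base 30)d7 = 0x18d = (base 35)bc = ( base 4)12031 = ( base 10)397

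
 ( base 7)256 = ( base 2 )10001011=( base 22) 67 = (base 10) 139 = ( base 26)59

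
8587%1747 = 1599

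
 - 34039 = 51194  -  85233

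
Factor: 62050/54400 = 2^(-6)*73^1 = 73/64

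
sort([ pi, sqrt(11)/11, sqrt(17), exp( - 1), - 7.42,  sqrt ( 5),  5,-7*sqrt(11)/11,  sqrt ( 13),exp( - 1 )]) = [ - 7.42, - 7*sqrt(11 ) /11,sqrt(11 ) /11,exp( - 1), exp ( - 1 ), sqrt( 5),  pi,sqrt( 13),  sqrt( 17), 5 ]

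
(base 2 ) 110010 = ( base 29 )1l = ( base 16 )32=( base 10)50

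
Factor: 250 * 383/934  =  47875/467 = 5^3 * 383^1*467^ ( - 1 )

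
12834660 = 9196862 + 3637798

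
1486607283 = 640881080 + 845726203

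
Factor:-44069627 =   -  7^1*17^1* 37^1*10009^1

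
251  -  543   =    -  292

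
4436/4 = 1109= 1109.00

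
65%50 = 15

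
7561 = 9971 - 2410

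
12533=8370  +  4163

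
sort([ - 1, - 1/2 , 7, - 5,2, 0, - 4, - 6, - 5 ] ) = [ - 6, - 5 ,-5 , - 4, - 1, - 1/2,0,  2, 7]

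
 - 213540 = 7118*( - 30)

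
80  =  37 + 43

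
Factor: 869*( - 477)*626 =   -  259485138 = -2^1*3^2*11^1*53^1*79^1*313^1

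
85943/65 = 6611/5 = 1322.20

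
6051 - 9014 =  - 2963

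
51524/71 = 725 + 49/71  =  725.69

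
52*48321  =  2512692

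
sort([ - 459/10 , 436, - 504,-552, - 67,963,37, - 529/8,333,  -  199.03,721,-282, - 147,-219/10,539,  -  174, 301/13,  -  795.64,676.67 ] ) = [-795.64, - 552, - 504, - 282, -199.03, - 174,-147, - 67, - 529/8, - 459/10, - 219/10,301/13,37,333,436,539  ,  676.67, 721, 963 ] 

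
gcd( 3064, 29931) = 1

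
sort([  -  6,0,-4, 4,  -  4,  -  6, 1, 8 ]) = [ - 6, - 6,-4 ,  -  4  ,  0,1 , 4 , 8] 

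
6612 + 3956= 10568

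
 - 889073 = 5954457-6843530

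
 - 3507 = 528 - 4035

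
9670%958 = 90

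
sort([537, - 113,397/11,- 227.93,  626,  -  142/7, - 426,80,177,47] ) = [ - 426,  -  227.93,-113, - 142/7,397/11,47,80,177 , 537, 626]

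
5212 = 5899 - 687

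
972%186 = 42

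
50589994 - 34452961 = 16137033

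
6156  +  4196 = 10352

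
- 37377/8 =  -4673  +  7/8 = -4672.12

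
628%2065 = 628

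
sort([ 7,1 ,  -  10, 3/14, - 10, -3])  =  [  -  10 , - 10, - 3, 3/14,  1,  7]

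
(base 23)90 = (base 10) 207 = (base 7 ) 414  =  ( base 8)317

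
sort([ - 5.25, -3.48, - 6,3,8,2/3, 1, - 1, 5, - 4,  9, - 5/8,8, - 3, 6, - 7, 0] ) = [  -  7, - 6, - 5.25, - 4, - 3.48, - 3, - 1, - 5/8,  0 , 2/3,1, 3,  5, 6, 8, 8, 9]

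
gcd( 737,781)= 11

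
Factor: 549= 3^2*61^1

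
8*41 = 328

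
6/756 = 1/126 = 0.01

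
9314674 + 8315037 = 17629711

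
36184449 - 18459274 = 17725175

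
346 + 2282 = 2628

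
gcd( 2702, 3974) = 2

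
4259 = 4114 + 145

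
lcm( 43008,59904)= 1677312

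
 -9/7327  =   - 9/7327 = - 0.00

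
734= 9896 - 9162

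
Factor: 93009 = 3^1*7^1*43^1 * 103^1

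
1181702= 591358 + 590344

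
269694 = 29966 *9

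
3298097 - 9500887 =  - 6202790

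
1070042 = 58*18449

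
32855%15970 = 915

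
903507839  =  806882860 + 96624979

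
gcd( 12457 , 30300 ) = 1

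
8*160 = 1280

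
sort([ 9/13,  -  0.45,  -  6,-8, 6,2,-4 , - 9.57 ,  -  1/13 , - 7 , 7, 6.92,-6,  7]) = [ - 9.57 ,  -  8, - 7,  -  6, - 6, - 4,-0.45 , - 1/13 , 9/13, 2, 6, 6.92,7,7]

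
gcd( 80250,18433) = 1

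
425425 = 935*455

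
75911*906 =68775366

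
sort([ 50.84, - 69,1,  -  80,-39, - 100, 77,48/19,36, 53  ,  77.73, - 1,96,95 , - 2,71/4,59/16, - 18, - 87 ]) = [ - 100, - 87 , - 80, - 69,  -  39 ,-18, - 2, - 1, 1, 48/19,59/16,71/4,36,50.84,53,  77,77.73,95,  96]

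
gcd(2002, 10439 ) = 143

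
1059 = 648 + 411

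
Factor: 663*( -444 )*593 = - 2^2*3^2*13^1*17^1*37^1*593^1 =-174562596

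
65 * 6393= 415545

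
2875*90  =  258750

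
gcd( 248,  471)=1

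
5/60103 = 5/60103= 0.00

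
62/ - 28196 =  - 1 + 14067/14098  =  - 0.00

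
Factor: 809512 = 2^3*11^1*9199^1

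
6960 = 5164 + 1796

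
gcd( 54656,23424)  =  7808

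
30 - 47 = - 17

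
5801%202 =145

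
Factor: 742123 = 313^1 * 2371^1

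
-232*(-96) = 22272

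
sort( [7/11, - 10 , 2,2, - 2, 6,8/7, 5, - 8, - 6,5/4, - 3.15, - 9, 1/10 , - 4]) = [ - 10,-9,- 8 , - 6, - 4, - 3.15, - 2,1/10, 7/11, 8/7,5/4,2,2, 5,6] 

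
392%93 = 20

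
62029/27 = 2297 + 10/27 = 2297.37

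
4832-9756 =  - 4924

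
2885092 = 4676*617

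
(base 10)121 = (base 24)51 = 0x79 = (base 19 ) 67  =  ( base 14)89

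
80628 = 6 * 13438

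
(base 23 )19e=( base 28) QM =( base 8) 1356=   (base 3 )1000210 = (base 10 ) 750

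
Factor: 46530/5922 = 55/7 = 5^1*7^ ( - 1)*11^1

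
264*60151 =15879864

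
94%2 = 0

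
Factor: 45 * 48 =2160 = 2^4*3^3*5^1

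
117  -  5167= - 5050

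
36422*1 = 36422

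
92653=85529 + 7124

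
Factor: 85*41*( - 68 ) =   -  236980 =-  2^2*5^1 *17^2 * 41^1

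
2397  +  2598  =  4995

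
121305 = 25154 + 96151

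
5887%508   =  299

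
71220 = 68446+2774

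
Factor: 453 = 3^1 * 151^1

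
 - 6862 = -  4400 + -2462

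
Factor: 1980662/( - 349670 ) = -990331/174835 = - 5^( - 1)  *  73^( - 1)*479^( - 1 )*990331^1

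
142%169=142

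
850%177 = 142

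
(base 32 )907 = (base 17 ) 1ef9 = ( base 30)A7D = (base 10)9223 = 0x2407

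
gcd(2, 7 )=1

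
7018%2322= 52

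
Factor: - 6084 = -2^2*3^2*13^2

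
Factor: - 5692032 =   -  2^7 * 3^6*61^1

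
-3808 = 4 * (-952) 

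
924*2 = 1848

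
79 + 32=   111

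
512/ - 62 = - 9 + 23/31 = - 8.26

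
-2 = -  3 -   -  1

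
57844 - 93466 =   -  35622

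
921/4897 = 921/4897 = 0.19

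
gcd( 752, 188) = 188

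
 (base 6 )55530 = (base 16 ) 1E4E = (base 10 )7758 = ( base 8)17116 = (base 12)45a6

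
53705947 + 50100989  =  103806936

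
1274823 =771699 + 503124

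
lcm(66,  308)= 924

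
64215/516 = 21405/172=124.45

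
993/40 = 993/40  =  24.82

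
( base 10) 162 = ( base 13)c6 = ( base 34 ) 4q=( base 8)242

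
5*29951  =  149755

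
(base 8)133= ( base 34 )2N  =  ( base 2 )1011011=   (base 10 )91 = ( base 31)2t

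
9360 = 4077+5283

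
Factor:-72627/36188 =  - 2^( - 2 )*3^1*43^1*83^( - 1)*109^( -1)*563^1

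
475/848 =475/848 = 0.56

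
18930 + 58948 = 77878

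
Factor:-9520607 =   -  227^1*41941^1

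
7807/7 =1115 + 2/7  =  1115.29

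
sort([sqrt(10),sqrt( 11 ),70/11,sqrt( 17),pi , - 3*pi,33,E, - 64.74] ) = [ - 64.74,  -  3 * pi,E, pi,sqrt(10),sqrt ( 11 ),sqrt( 17 ),70/11,33 ] 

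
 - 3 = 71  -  74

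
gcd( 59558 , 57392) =2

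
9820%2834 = 1318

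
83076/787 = 105 + 441/787 = 105.56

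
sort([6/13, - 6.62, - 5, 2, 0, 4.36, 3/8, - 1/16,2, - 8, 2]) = [ - 8, - 6.62, - 5, - 1/16, 0 , 3/8,6/13,2, 2, 2 , 4.36]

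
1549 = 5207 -3658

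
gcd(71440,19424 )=16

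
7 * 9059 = 63413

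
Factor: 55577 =149^1*373^1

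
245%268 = 245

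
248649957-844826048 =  - 596176091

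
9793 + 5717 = 15510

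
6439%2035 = 334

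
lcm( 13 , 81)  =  1053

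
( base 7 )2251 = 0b1100110100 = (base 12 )584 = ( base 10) 820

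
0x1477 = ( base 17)1123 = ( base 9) 7161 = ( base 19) E9E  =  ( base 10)5239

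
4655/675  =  931/135 =6.90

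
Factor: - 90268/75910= - 2^1 * 5^(  -  1 ) * 7591^( - 1 )*22567^1 = - 45134/37955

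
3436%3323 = 113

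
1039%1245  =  1039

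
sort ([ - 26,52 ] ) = [ - 26,52 ] 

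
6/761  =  6/761=   0.01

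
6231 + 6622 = 12853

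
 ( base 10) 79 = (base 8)117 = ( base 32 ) 2f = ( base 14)59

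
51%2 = 1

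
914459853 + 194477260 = 1108937113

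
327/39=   8 + 5/13 = 8.38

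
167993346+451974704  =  619968050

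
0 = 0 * 340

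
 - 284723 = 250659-535382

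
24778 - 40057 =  - 15279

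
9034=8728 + 306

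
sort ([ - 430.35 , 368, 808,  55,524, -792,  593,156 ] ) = [ - 792, - 430.35,  55, 156 , 368, 524,593, 808]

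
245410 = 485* 506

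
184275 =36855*5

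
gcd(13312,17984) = 64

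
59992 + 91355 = 151347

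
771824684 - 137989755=633834929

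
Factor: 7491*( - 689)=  - 3^1*11^1*13^1*53^1*227^1 = - 5161299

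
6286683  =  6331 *993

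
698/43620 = 349/21810 = 0.02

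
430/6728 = 215/3364 = 0.06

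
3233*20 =64660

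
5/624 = 5/624 = 0.01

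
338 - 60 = 278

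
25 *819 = 20475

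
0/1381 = 0 = 0.00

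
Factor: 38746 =2^1*19373^1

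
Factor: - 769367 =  - 19^1*40493^1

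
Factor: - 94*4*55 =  - 2^3*5^1*11^1*47^1 = - 20680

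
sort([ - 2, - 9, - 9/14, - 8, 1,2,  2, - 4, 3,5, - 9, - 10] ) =[ - 10, - 9, - 9, - 8,- 4,  -  2,-9/14 , 1,2, 2,3, 5]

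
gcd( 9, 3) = 3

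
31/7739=31/7739 = 0.00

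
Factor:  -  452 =  -  2^2 * 113^1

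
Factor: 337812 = 2^2*3^1*28151^1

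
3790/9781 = 3790/9781 = 0.39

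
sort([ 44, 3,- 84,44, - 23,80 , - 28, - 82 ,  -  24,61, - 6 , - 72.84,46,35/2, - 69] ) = [ - 84, - 82 ,-72.84,  -  69 ,-28, - 24, - 23, - 6 , 3,35/2, 44,44, 46, 61,  80 ] 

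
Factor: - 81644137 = -81644137^1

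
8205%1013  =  101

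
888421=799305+89116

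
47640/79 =603 + 3/79  =  603.04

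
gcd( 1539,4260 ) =3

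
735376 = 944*779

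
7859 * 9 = 70731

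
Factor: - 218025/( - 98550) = 2^( - 1 )*17^1*19^1*73^ (-1) = 323/146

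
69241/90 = 769+ 31/90 = 769.34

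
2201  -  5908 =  - 3707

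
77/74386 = 77/74386 = 0.00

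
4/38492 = 1/9623 = 0.00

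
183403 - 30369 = 153034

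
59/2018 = 59/2018 = 0.03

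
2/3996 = 1/1998  =  0.00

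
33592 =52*646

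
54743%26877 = 989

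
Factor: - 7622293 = - 7^2*155557^1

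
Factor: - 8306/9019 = - 2^1 * 29^( - 1) * 311^( - 1 ) * 4153^1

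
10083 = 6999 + 3084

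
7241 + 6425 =13666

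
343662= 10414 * 33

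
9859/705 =9859/705 =13.98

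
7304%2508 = 2288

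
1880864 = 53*35488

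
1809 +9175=10984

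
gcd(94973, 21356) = 1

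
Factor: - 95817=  - 3^1*19^1*41^2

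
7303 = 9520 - 2217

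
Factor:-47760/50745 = -16/17 = -2^4*17^( - 1 )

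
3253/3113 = 1 + 140/3113  =  1.04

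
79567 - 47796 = 31771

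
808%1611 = 808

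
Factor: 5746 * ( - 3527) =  - 2^1*13^2 * 17^1*3527^1 = - 20266142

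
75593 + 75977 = 151570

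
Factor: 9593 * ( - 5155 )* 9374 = - 2^1*5^1*43^1*53^1*109^1*181^1*1031^1 = -463562251210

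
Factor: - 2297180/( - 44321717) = 2^2*5^1 * 11^ ( - 1 )*709^( - 1 ) * 5683^(-1) *114859^1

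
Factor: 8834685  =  3^1*5^1 * 421^1*1399^1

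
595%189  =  28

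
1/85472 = 1/85472 = 0.00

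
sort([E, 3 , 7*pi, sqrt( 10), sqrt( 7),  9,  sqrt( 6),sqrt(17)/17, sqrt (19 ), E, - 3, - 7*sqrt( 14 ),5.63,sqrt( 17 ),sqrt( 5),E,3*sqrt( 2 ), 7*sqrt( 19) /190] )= [-7 * sqrt( 14), - 3,7*sqrt(19 )/190,sqrt( 17 )/17 , sqrt( 5 ) , sqrt(6),  sqrt(7) , E,E, E,3, sqrt (10), sqrt(17 ),3 * sqrt( 2), sqrt(19),5.63,9,7*pi] 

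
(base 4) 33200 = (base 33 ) U2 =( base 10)992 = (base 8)1740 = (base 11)822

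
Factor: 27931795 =5^1 *53^1*  109^1*967^1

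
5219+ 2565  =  7784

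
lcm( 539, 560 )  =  43120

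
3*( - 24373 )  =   - 73119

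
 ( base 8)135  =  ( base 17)58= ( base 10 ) 93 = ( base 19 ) 4h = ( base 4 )1131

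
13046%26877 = 13046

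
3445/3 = 1148 + 1/3 = 1148.33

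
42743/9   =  4749 +2/9 = 4749.22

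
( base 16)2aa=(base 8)1252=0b1010101010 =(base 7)1663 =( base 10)682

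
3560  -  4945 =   -  1385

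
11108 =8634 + 2474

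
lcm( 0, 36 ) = 0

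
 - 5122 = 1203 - 6325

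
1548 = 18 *86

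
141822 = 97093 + 44729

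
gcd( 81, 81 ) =81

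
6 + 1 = 7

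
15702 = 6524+9178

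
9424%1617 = 1339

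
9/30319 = 9/30319 = 0.00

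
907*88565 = 80328455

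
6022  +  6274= 12296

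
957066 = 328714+628352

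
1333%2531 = 1333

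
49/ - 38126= -1 + 38077/38126 =-0.00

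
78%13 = 0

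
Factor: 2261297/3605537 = 13^( - 1) * 53^( - 1)*5233^ (-1)*2261297^1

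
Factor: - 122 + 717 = 5^1*7^1 * 17^1 = 595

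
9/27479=9/27479 =0.00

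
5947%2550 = 847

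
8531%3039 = 2453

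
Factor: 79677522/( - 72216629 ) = - 2^1*3^2*17^(-1 ) * 4248037^( - 1)* 4426529^1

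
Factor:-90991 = -19^1*4789^1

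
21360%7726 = 5908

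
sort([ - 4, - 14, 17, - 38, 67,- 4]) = [- 38, - 14, - 4, - 4, 17, 67]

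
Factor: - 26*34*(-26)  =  22984 = 2^3*13^2 * 17^1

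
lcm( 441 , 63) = 441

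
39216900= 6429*6100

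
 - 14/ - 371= 2/53 = 0.04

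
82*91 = 7462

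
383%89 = 27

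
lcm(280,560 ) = 560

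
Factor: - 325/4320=- 2^( -5)*3^(-3)*5^1*13^1 = - 65/864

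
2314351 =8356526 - 6042175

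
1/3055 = 1/3055 = 0.00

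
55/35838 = 5/3258 = 0.00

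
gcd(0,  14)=14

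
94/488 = 47/244= 0.19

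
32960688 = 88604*372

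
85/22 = 85/22 = 3.86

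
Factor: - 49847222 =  - 2^1*19^1 * 1311769^1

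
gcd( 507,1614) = 3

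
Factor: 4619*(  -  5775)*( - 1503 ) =40092111675= 3^3*5^2*7^1 * 11^1 * 31^1*149^1*167^1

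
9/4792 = 9/4792 = 0.00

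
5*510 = 2550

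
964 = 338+626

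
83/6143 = 83/6143 = 0.01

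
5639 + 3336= 8975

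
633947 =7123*89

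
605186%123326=111882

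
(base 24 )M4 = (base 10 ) 532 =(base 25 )l7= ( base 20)16C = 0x214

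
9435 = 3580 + 5855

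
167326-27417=139909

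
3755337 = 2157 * 1741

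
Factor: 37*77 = 7^1*11^1* 37^1 = 2849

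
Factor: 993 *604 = 2^2*3^1*151^1*331^1 = 599772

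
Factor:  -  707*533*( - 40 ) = 2^3*5^1 * 7^1 *13^1*41^1*101^1 = 15073240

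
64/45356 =16/11339 = 0.00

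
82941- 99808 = -16867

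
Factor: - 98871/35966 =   -  2^ ( - 1 )*3^1*7^ (-2) * 367^( - 1 )*32957^1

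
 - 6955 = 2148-9103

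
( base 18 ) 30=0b110110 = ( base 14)3C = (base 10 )54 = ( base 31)1N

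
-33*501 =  - 16533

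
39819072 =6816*5842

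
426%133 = 27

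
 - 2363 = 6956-9319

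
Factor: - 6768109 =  - 6768109^1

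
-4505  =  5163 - 9668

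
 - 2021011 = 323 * ( - 6257)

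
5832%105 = 57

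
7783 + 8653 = 16436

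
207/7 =29 + 4/7 = 29.57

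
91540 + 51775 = 143315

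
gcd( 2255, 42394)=451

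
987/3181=987/3181= 0.31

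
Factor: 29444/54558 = 2^1*3^( - 2)*7^( - 1)*17^1 = 34/63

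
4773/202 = 4773/202 = 23.63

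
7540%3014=1512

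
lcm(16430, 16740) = 887220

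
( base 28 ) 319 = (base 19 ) 6be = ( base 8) 4525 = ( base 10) 2389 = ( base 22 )4KD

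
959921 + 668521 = 1628442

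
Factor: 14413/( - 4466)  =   - 71/22 = - 2^( - 1 )*11^(-1)*71^1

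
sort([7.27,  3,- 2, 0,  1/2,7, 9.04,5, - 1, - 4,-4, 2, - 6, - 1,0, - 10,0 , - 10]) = [ - 10, - 10,- 6, - 4, - 4, - 2,- 1 , - 1,0,0,0, 1/2,2,3, 5,  7,7.27 , 9.04 ]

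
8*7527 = 60216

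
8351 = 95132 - 86781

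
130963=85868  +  45095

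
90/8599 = 90/8599 = 0.01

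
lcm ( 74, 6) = 222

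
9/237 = 3/79 = 0.04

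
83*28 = 2324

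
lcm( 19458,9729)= 19458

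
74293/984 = 75 + 493/984 = 75.50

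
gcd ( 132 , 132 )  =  132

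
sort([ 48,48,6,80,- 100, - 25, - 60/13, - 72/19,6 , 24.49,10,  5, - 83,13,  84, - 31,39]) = [ - 100,-83, - 31,  -  25,-60/13 ,-72/19,5,6, 6, 10 , 13,  24.49,39,48,48, 80, 84 ] 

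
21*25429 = 534009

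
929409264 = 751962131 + 177447133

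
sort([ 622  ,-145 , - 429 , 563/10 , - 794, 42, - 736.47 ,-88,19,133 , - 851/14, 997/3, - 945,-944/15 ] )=[ - 945,-794,- 736.47,  -  429,-145, - 88 , - 944/15, - 851/14, 19 , 42,  563/10 , 133,997/3,  622] 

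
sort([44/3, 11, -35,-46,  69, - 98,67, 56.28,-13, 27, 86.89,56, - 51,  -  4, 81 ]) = [-98,-51,-46, - 35, - 13 , - 4  ,  11, 44/3, 27, 56, 56.28,67,69, 81,86.89]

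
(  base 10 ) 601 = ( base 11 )4a7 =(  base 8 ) 1131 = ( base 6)2441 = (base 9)737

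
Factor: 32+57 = 89^1 = 89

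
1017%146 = 141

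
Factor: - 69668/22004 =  - 17417/5501 = - 5501^( - 1) * 17417^1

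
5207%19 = 1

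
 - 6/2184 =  - 1/364 =- 0.00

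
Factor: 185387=89^1*2083^1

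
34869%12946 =8977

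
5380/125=43+1/25 = 43.04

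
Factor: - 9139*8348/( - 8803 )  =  2^2 *13^1*19^1*37^1*2087^1*8803^ ( - 1)  =  76292372/8803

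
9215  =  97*95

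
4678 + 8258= 12936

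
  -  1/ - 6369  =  1/6369 = 0.00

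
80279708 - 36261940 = 44017768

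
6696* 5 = 33480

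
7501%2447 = 160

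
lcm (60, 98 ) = 2940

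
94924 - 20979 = 73945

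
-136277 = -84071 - 52206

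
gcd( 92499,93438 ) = 3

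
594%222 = 150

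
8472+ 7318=15790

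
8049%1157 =1107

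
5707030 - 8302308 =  - 2595278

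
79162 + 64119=143281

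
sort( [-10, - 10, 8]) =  [ - 10, - 10, 8 ] 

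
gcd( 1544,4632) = 1544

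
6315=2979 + 3336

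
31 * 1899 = 58869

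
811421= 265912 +545509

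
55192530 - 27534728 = 27657802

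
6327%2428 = 1471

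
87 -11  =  76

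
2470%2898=2470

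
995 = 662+333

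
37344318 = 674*55407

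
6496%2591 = 1314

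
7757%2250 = 1007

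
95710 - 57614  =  38096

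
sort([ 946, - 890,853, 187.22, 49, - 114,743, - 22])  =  [ - 890, -114, - 22, 49, 187.22,743,853,946] 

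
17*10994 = 186898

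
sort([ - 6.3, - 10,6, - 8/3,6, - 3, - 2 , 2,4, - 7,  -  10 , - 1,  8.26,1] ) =[ - 10,  -  10, - 7,-6.3,-3, - 8/3, - 2, - 1,1,2,  4,6,6,8.26]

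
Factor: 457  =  457^1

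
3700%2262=1438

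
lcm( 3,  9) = 9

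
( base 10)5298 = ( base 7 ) 21306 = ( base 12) 3096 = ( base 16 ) 14b2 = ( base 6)40310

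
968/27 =35+ 23/27 =35.85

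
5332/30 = 2666/15 = 177.73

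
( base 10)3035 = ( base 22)65l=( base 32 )2ur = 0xbdb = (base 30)3b5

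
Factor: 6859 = 19^3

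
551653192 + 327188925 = 878842117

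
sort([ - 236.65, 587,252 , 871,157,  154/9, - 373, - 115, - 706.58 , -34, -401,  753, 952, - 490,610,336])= [-706.58, - 490, - 401, - 373, - 236.65, - 115 , - 34, 154/9, 157, 252,  336,587 , 610 , 753, 871,952]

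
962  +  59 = 1021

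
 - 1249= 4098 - 5347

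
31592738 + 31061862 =62654600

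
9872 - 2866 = 7006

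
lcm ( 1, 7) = 7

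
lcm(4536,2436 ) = 131544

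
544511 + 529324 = 1073835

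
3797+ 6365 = 10162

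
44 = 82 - 38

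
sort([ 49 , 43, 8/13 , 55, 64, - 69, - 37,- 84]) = [ - 84 , - 69 , - 37, 8/13,43,49,55, 64 ] 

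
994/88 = 497/44  =  11.30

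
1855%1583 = 272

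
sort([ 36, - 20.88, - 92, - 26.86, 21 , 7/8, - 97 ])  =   [ -97, - 92, - 26.86, - 20.88, 7/8,21,36]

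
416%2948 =416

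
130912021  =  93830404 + 37081617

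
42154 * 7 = 295078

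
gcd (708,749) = 1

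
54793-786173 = -731380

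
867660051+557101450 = 1424761501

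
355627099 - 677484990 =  - 321857891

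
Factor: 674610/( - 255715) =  - 678/257 = - 2^1 * 3^1 * 113^1*257^( - 1)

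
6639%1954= 777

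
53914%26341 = 1232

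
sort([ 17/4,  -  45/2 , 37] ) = [ - 45/2,  17/4,37] 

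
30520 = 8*3815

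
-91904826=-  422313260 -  - 330408434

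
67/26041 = 67/26041 = 0.00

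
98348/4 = 24587 = 24587.00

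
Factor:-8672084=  - 2^2 * 2168021^1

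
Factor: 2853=3^2*317^1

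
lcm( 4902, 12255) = 24510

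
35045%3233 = 2715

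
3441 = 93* 37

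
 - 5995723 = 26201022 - 32196745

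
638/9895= 638/9895 = 0.06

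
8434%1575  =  559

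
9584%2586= 1826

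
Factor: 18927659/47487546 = 2^( -1 )*3^( - 5 ) * 73^1*251^1*1033^1*97711^(  -  1)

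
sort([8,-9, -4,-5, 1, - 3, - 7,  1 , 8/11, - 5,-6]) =[ - 9, -7,-6, - 5, - 5, - 4 ,-3,  8/11,  1,1,8 ] 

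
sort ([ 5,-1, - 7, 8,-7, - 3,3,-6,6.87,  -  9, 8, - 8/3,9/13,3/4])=[  -  9, - 7,-7,- 6, - 3,  -  8/3, - 1,9/13, 3/4,3,5, 6.87,8,8 ] 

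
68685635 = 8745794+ 59939841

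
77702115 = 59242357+18459758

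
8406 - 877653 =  - 869247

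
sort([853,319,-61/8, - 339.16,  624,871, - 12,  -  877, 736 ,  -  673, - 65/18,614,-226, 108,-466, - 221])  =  [ - 877, -673, - 466,-339.16,  -  226,-221,-12, - 61/8, - 65/18 , 108, 319,614, 624,736, 853, 871]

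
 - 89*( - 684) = 60876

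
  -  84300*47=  -3962100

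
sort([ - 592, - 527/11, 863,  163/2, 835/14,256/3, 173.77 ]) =[ - 592, - 527/11,  835/14, 163/2,256/3, 173.77, 863 ]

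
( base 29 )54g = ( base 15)1442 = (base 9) 5848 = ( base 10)4337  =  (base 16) 10f1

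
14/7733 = 14/7733 = 0.00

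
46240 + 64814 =111054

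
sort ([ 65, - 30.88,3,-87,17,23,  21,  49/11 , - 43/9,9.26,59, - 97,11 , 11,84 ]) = [ - 97,-87, - 30.88,  -  43/9, 3,49/11, 9.26 , 11,11, 17, 21,23,59, 65,84]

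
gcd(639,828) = 9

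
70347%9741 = 2160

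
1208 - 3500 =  - 2292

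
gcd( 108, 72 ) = 36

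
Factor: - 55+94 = 3^1*13^1 = 39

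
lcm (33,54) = 594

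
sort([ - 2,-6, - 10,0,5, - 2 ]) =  [- 10, - 6, -2, - 2 , 0 , 5 ]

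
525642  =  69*7618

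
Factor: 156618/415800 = 2^( - 2)*3^ ( - 1 )*5^(-2)* 113^1 = 113/300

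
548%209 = 130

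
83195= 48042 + 35153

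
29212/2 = 14606= 14606.00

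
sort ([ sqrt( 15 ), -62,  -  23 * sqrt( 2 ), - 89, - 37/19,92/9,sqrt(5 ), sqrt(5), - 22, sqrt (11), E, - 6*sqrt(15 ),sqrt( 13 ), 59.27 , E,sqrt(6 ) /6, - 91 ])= [ - 91,  -  89, - 62, - 23*sqrt(2), - 6*sqrt ( 15 ), - 22, - 37/19,  sqrt( 6)/6,  sqrt( 5),sqrt( 5 ),E,E, sqrt( 11), sqrt( 13), sqrt( 15 ), 92/9, 59.27 ]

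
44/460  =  11/115 = 0.10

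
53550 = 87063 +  - 33513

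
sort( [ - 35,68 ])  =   [ - 35,  68 ]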